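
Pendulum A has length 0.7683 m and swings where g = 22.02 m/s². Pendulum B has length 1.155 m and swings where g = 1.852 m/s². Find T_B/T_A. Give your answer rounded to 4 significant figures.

4.228

T = 2π√(L/g), so T_B/T_A = √((L_B/g_B)/(L_A/g_A)) = √((1.155/1.852)/(0.7683/22.02)) = 4.228.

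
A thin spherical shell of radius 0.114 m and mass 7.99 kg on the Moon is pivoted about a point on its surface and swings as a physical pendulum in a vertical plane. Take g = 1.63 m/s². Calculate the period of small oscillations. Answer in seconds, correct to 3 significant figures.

2.15 s

I_cm = (2/3)mr² = 0.06923 kg·m². The pivot is at distance d = 0.114 m from the centre of mass.
By the parallel-axis theorem, I = I_cm + md² = 0.06923 + 0.1038 = 0.1731 kg·m².
T = 2π√(I/(mgd)) = 2π√(0.1731/(7.99 × 1.63 × 0.114)) = 2.15 s.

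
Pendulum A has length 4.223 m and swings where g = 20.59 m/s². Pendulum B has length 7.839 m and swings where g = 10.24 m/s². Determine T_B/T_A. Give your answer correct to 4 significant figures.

T = 2π√(L/g), so T_B/T_A = √((L_B/g_B)/(L_A/g_A)) = √((7.839/10.24)/(4.223/20.59)) = 1.932.

1.932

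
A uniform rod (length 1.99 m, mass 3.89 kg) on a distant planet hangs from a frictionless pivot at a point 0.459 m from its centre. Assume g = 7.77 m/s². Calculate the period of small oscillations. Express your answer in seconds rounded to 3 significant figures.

For a physical pendulum T = 2π√(I/(mgd)), with d = 0.4590 m from pivot to centre of mass.
I_cm = mL²/12 = 3.89 × 1.99²/12 = 1.284 kg·m²; I = I_cm + md² = 1.284 + 3.89 × 0.4590² = 2.103 kg·m².
T = 2π√(2.103/(3.89 × 7.77 × 0.4590)) = 2.45 s.

2.45 s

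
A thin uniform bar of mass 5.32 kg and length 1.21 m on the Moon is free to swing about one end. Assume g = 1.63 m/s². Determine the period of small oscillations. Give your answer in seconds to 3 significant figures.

For a physical pendulum T = 2π√(I/(mgd)), with d = 0.6050 m from pivot to centre of mass.
I_cm = mL²/12 = 5.32 × 1.21²/12 = 0.6491 kg·m²; I = I_cm + md² = 0.6491 + 5.32 × 0.6050² = 2.596 kg·m².
T = 2π√(2.596/(5.32 × 1.63 × 0.6050)) = 4.42 s.

4.42 s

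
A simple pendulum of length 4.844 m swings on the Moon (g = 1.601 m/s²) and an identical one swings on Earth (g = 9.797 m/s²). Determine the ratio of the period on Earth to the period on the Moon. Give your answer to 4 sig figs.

0.4042

T ∝ 1/√g, so T₂/T₁ = √(g₁/g₂) = √(1.601/9.797) = 0.4042.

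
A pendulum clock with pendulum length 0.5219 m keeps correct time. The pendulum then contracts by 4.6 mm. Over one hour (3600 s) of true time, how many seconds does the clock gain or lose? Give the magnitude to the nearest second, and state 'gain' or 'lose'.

T ∝ √L, so T'/T = √(0.51730/0.5219) = 0.995583.
In 3600 s of true time the clock registers 3600/0.995583 = 3616.0 s, so it gains 16 s.

gain 16 s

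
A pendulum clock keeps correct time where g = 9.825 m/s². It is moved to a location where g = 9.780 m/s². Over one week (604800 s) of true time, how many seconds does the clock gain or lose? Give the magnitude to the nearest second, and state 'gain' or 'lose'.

The clock's period scales as T ∝ 1/√g, so T'/T = √(9.825/9.780) = 1.00230.
In 604800 s of true time the clock registers 604800/1.00230 = 603413.4 s, so it loses 1387 s.

lose 1387 s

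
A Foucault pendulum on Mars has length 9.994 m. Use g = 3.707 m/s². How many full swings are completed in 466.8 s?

T = 2π√(L/g) = 2π√(9.994/3.707) = 10.317 s.
Number of complete oscillations = ⌊466.8/10.317⌋ = ⌊45.247⌋ = 45.

45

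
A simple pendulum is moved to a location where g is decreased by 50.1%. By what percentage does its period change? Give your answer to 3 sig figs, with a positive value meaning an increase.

41.6%

T ∝ 1/√g, so T'/T = 1/√(0.4990) = 1.416.
Percentage change in T = (1.416 − 1) × 100% = 41.6%.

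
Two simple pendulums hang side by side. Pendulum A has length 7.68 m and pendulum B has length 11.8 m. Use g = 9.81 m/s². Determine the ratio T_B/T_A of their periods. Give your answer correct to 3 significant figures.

T ∝ √L, so T_B/T_A = √(L_B/L_A) = √(11.8/7.68) = 1.24.

1.24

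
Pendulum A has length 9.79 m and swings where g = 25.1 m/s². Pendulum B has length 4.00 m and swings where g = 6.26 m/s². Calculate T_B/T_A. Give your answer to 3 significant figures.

T = 2π√(L/g), so T_B/T_A = √((L_B/g_B)/(L_A/g_A)) = √((4.00/6.26)/(9.79/25.1)) = 1.28.

1.28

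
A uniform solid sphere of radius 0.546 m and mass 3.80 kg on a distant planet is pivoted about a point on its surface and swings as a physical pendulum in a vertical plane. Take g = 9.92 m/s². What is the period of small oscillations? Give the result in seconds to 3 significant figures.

I_cm = (2/5)mr² = 0.4531 kg·m². The pivot is at distance d = 0.546 m from the centre of mass.
By the parallel-axis theorem, I = I_cm + md² = 0.4531 + 1.133 = 1.586 kg·m².
T = 2π√(I/(mgd)) = 2π√(1.586/(3.80 × 9.92 × 0.546)) = 1.74 s.

1.74 s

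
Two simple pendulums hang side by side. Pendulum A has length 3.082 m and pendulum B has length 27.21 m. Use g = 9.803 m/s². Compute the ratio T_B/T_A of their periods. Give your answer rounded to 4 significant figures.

T ∝ √L, so T_B/T_A = √(L_B/L_A) = √(27.21/3.082) = 2.971.

2.971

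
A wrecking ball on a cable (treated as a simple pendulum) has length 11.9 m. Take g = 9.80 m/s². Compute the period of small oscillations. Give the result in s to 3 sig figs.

6.92 s

T = 2π√(L/g) = 2π√(11.9/9.80) = 2π × 1.102 = 6.92 s.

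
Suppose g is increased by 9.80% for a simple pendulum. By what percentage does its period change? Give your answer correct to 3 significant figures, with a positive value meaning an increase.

T ∝ 1/√g, so T'/T = 1/√(1.098) = 0.9543.
Percentage change in T = (0.9543 − 1) × 100% = -4.57%.

-4.57%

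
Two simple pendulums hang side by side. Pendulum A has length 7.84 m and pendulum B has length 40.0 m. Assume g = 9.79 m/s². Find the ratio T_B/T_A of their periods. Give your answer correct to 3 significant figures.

T ∝ √L, so T_B/T_A = √(L_B/L_A) = √(40.0/7.84) = 2.26.

2.26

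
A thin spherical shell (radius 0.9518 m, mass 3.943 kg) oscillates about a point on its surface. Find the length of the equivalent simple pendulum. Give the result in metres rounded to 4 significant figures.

1.586 m

The equivalent simple-pendulum length is L_eq = I/(md), where I is about the pivot and d = 0.95180 m.
I_cm = (2/3)mR² = 2.3814 kg·m², so I = I_cm + md² = 2.3814 + 3.5721 = 5.9534 kg·m².
L_eq = 5.9534/(3.943 × 0.95180) = 1.586 m.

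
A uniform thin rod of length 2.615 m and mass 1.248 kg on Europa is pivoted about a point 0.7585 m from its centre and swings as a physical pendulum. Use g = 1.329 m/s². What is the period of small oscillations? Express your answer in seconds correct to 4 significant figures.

6.697 s

For a physical pendulum T = 2π√(I/(mgd)), with d = 0.75850 m from pivot to centre of mass.
I_cm = mL²/12 = 1.248 × 2.615²/12 = 0.71118 kg·m²; I = I_cm + md² = 0.71118 + 1.248 × 0.75850² = 1.4292 kg·m².
T = 2π√(1.4292/(1.248 × 1.329 × 0.75850)) = 6.697 s.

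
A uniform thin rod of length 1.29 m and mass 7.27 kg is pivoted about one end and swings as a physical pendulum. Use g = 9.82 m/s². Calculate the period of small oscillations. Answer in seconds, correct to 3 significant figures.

For a physical pendulum T = 2π√(I/(mgd)), with d = 0.6450 m from pivot to centre of mass.
I_cm = mL²/12 = 7.27 × 1.29²/12 = 1.008 kg·m²; I = I_cm + md² = 1.008 + 7.27 × 0.6450² = 4.033 kg·m².
T = 2π√(4.033/(7.27 × 9.82 × 0.6450)) = 1.86 s.

1.86 s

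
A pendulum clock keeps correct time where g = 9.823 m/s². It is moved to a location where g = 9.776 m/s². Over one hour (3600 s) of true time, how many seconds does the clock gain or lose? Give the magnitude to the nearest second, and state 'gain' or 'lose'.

The clock's period scales as T ∝ 1/√g, so T'/T = √(9.823/9.776) = 1.00240.
In 3600 s of true time the clock registers 3600/1.00240 = 3591.4 s, so it loses 9 s.

lose 9 s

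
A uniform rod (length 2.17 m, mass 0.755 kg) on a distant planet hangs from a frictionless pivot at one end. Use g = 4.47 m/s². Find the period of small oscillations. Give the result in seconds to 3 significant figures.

3.57 s

For a physical pendulum T = 2π√(I/(mgd)), with d = 1.085 m from pivot to centre of mass.
I_cm = mL²/12 = 0.755 × 2.17²/12 = 0.2963 kg·m²; I = I_cm + md² = 0.2963 + 0.755 × 1.085² = 1.185 kg·m².
T = 2π√(1.185/(0.755 × 4.47 × 1.085)) = 3.57 s.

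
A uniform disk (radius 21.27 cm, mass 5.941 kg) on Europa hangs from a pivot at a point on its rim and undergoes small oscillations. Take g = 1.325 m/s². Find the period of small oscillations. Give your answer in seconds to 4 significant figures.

I_cm = ½mr² = 0.13439 kg·m². The pivot is at distance d = 0.2127 m from the centre of mass.
By the parallel-axis theorem, I = I_cm + md² = 0.13439 + 0.26878 = 0.40317 kg·m².
T = 2π√(I/(mgd)) = 2π√(0.40317/(5.941 × 1.325 × 0.2127)) = 3.083 s.

3.083 s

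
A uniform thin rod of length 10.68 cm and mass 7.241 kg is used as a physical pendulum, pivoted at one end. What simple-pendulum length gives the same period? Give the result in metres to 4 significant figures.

The equivalent simple-pendulum length is L_eq = I/(md), where I is about the pivot and d = 0.053400 m.
I_cm = (1/12)mL² = 0.0068827 kg·m², so I = I_cm + md² = 0.0068827 + 0.020648 = 0.027531 kg·m².
L_eq = 0.027531/(7.241 × 0.053400) = 0.07120 m.

0.07120 m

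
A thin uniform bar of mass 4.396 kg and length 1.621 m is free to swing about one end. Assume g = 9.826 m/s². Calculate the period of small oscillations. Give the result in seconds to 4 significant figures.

For a physical pendulum T = 2π√(I/(mgd)), with d = 0.81050 m from pivot to centre of mass.
I_cm = mL²/12 = 4.396 × 1.621²/12 = 0.96259 kg·m²; I = I_cm + md² = 0.96259 + 4.396 × 0.81050² = 3.8504 kg·m².
T = 2π√(3.8504/(4.396 × 9.826 × 0.81050)) = 2.084 s.

2.084 s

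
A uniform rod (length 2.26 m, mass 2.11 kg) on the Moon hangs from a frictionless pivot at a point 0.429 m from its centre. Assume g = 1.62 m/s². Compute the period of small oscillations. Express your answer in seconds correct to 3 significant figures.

For a physical pendulum T = 2π√(I/(mgd)), with d = 0.4290 m from pivot to centre of mass.
I_cm = mL²/12 = 2.11 × 2.26²/12 = 0.8981 kg·m²; I = I_cm + md² = 0.8981 + 2.11 × 0.4290² = 1.286 kg·m².
T = 2π√(1.286/(2.11 × 1.62 × 0.4290)) = 5.88 s.

5.88 s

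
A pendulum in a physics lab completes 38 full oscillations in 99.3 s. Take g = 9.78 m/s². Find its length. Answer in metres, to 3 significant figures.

T = 99.3/38 = 2.613 s.
From T = 2π√(L/g), L = gT²/(4π²) = 9.78 × 2.613²/(4π²) = 1.69 m.

1.69 m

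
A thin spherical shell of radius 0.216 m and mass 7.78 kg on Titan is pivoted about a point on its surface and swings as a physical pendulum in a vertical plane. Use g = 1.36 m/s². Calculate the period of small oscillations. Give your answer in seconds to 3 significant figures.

I_cm = (2/3)mr² = 0.2420 kg·m². The pivot is at distance d = 0.216 m from the centre of mass.
By the parallel-axis theorem, I = I_cm + md² = 0.2420 + 0.3630 = 0.6050 kg·m².
T = 2π√(I/(mgd)) = 2π√(0.6050/(7.78 × 1.36 × 0.216)) = 3.23 s.

3.23 s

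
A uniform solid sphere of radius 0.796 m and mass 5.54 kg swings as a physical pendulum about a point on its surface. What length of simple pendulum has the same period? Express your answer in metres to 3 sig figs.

1.11 m

The equivalent simple-pendulum length is L_eq = I/(md), where I is about the pivot and d = 0.7960 m.
I_cm = (2/5)mR² = 1.404 kg·m², so I = I_cm + md² = 1.404 + 3.510 = 4.914 kg·m².
L_eq = 4.914/(5.54 × 0.7960) = 1.11 m.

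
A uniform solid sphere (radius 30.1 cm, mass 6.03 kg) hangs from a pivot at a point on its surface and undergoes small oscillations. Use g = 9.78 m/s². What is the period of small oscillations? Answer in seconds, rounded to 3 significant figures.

I_cm = (2/5)mr² = 0.2185 kg·m². The pivot is at distance d = 0.301 m from the centre of mass.
By the parallel-axis theorem, I = I_cm + md² = 0.2185 + 0.5463 = 0.7649 kg·m².
T = 2π√(I/(mgd)) = 2π√(0.7649/(6.03 × 9.78 × 0.301)) = 1.30 s.

1.30 s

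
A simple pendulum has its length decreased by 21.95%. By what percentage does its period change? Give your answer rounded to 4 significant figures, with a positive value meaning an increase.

T ∝ √L, so T'/T = √(0.78050) = 0.88346.
Percentage change in T = (0.88346 − 1) × 100% = -11.65%.

-11.65%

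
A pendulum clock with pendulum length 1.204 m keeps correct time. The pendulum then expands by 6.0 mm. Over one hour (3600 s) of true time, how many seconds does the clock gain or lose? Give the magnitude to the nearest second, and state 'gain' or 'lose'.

T ∝ √L, so T'/T = √(1.21000/1.204) = 1.00249.
In 3600 s of true time the clock registers 3600/1.00249 = 3591.1 s, so it loses 9 s.

lose 9 s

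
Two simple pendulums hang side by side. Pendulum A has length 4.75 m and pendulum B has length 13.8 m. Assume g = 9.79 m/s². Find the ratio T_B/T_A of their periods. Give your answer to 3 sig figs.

1.70

T ∝ √L, so T_B/T_A = √(L_B/L_A) = √(13.8/4.75) = 1.70.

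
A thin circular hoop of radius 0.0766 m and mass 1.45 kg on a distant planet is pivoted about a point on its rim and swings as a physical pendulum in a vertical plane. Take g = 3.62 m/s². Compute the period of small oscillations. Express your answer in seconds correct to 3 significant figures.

1.29 s

I_cm = mr² = 0.008508 kg·m². The pivot is at distance d = 0.0766 m from the centre of mass.
By the parallel-axis theorem, I = I_cm + md² = 0.008508 + 0.008508 = 0.01702 kg·m².
T = 2π√(I/(mgd)) = 2π√(0.01702/(1.45 × 3.62 × 0.0766)) = 1.29 s.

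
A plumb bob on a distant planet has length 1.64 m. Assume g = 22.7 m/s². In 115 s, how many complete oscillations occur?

68

T = 2π√(L/g) = 2π√(1.64/22.7) = 1.689 s.
Number of complete oscillations = ⌊115/1.689⌋ = ⌊68.09⌋ = 68.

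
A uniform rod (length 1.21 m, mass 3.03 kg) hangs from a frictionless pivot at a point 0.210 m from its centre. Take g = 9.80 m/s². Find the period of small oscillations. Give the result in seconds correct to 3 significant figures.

1.79 s

For a physical pendulum T = 2π√(I/(mgd)), with d = 0.2100 m from pivot to centre of mass.
I_cm = mL²/12 = 3.03 × 1.21²/12 = 0.3697 kg·m²; I = I_cm + md² = 0.3697 + 3.03 × 0.2100² = 0.5033 kg·m².
T = 2π√(0.5033/(3.03 × 9.80 × 0.2100)) = 1.79 s.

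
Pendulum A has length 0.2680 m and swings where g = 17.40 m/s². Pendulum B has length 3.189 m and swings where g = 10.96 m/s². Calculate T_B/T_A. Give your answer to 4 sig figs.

T = 2π√(L/g), so T_B/T_A = √((L_B/g_B)/(L_A/g_A)) = √((3.189/10.96)/(0.2680/17.40)) = 4.346.

4.346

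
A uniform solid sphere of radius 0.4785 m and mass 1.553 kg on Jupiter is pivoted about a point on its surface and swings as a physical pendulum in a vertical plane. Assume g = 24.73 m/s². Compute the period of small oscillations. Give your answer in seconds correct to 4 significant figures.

1.034 s

I_cm = (2/5)mr² = 0.14223 kg·m². The pivot is at distance d = 0.4785 m from the centre of mass.
By the parallel-axis theorem, I = I_cm + md² = 0.14223 + 0.35558 = 0.49781 kg·m².
T = 2π√(I/(mgd)) = 2π√(0.49781/(1.553 × 24.73 × 0.4785)) = 1.034 s.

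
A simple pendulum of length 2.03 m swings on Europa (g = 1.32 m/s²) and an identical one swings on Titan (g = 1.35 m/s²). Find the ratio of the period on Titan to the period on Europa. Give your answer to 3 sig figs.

T ∝ 1/√g, so T₂/T₁ = √(g₁/g₂) = √(1.32/1.35) = 0.989.

0.989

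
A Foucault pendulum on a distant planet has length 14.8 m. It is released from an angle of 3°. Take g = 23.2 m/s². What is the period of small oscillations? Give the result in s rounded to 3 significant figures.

5.02 s

T = 2π√(L/g) = 2π√(14.8/23.2) = 2π × 0.7987 = 5.02 s.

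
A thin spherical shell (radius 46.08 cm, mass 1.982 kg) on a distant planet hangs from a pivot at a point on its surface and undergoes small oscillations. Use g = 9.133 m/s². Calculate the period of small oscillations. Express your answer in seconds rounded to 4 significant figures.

1.822 s

I_cm = (2/3)mr² = 0.28057 kg·m². The pivot is at distance d = 0.4608 m from the centre of mass.
By the parallel-axis theorem, I = I_cm + md² = 0.28057 + 0.42085 = 0.70142 kg·m².
T = 2π√(I/(mgd)) = 2π√(0.70142/(1.982 × 9.133 × 0.4608)) = 1.822 s.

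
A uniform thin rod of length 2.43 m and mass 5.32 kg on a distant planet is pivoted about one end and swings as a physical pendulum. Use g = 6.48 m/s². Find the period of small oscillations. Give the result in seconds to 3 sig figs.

3.14 s

For a physical pendulum T = 2π√(I/(mgd)), with d = 1.215 m from pivot to centre of mass.
I_cm = mL²/12 = 5.32 × 2.43²/12 = 2.618 kg·m²; I = I_cm + md² = 2.618 + 5.32 × 1.215² = 10.47 kg·m².
T = 2π√(10.47/(5.32 × 6.48 × 1.215)) = 3.14 s.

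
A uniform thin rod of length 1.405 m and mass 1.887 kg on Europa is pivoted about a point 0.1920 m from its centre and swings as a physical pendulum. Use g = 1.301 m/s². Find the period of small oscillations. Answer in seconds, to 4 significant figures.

5.641 s

For a physical pendulum T = 2π√(I/(mgd)), with d = 0.19200 m from pivot to centre of mass.
I_cm = mL²/12 = 1.887 × 1.405²/12 = 0.31042 kg·m²; I = I_cm + md² = 0.31042 + 1.887 × 0.19200² = 0.37998 kg·m².
T = 2π√(0.37998/(1.887 × 1.301 × 0.19200)) = 5.641 s.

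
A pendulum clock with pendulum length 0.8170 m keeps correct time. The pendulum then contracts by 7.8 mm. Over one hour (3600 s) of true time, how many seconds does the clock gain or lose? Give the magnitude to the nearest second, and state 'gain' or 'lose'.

T ∝ √L, so T'/T = √(0.80920/0.8170) = 0.995215.
In 3600 s of true time the clock registers 3600/0.995215 = 3617.3 s, so it gains 17 s.

gain 17 s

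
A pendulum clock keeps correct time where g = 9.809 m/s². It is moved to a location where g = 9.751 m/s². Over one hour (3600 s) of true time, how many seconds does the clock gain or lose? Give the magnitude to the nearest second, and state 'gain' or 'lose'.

The clock's period scales as T ∝ 1/√g, so T'/T = √(9.809/9.751) = 1.00297.
In 3600 s of true time the clock registers 3600/1.00297 = 3589.3 s, so it loses 11 s.

lose 11 s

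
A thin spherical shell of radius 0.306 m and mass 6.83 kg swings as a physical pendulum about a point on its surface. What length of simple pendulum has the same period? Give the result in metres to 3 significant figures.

0.510 m

The equivalent simple-pendulum length is L_eq = I/(md), where I is about the pivot and d = 0.3060 m.
I_cm = (2/3)mR² = 0.4264 kg·m², so I = I_cm + md² = 0.4264 + 0.6395 = 1.066 kg·m².
L_eq = 1.066/(6.83 × 0.3060) = 0.510 m.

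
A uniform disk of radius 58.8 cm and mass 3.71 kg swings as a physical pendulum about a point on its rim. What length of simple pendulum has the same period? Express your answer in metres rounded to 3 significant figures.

0.882 m

The equivalent simple-pendulum length is L_eq = I/(md), where I is about the pivot and d = 0.5880 m.
I_cm = ½mR² = 0.6414 kg·m², so I = I_cm + md² = 0.6414 + 1.283 = 1.924 kg·m².
L_eq = 1.924/(3.71 × 0.5880) = 0.882 m.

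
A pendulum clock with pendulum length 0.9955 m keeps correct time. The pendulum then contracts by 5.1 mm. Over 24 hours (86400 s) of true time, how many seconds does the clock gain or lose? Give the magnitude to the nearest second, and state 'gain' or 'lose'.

T ∝ √L, so T'/T = √(0.99040/0.9955) = 0.997435.
In 86400 s of true time the clock registers 86400/0.997435 = 86622.2 s, so it gains 222 s.

gain 222 s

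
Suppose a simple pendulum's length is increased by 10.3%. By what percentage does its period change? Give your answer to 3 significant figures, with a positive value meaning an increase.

5.02%

T ∝ √L, so T'/T = √(1.103) = 1.050.
Percentage change in T = (1.050 − 1) × 100% = 5.02%.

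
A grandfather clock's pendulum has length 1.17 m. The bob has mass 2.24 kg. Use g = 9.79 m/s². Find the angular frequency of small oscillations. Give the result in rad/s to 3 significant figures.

ω = √(g/L) = √(9.79/1.17) = 2.89 rad/s.

2.89 rad/s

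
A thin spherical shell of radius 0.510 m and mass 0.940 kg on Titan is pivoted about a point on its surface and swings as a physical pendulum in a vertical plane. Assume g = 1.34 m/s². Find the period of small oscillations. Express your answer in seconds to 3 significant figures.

I_cm = (2/3)mr² = 0.1630 kg·m². The pivot is at distance d = 0.510 m from the centre of mass.
By the parallel-axis theorem, I = I_cm + md² = 0.1630 + 0.2445 = 0.4075 kg·m².
T = 2π√(I/(mgd)) = 2π√(0.4075/(0.940 × 1.34 × 0.510)) = 5.00 s.

5.00 s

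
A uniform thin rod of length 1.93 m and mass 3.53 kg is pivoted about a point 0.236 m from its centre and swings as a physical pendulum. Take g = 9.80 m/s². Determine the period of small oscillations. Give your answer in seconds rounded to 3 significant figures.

2.50 s

For a physical pendulum T = 2π√(I/(mgd)), with d = 0.2360 m from pivot to centre of mass.
I_cm = mL²/12 = 3.53 × 1.93²/12 = 1.096 kg·m²; I = I_cm + md² = 1.096 + 3.53 × 0.2360² = 1.292 kg·m².
T = 2π√(1.292/(3.53 × 9.80 × 0.2360)) = 2.50 s.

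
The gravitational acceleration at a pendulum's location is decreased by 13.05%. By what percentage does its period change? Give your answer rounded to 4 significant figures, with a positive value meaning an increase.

T ∝ 1/√g, so T'/T = 1/√(0.86950) = 1.0724.
Percentage change in T = (1.0724 − 1) × 100% = 7.242%.

7.242%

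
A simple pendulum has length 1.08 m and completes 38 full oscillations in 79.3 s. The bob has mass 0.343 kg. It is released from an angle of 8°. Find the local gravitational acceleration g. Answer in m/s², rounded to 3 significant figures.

9.79 m/s²

T = 79.3/38 = 2.087 s.
From T = 2π√(L/g), g = 4π²L/T² = 4π² × 1.08/2.087² = 9.79 m/s².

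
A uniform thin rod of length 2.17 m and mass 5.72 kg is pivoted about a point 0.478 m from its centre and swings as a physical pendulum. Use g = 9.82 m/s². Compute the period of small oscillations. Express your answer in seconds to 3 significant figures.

For a physical pendulum T = 2π√(I/(mgd)), with d = 0.4780 m from pivot to centre of mass.
I_cm = mL²/12 = 5.72 × 2.17²/12 = 2.245 kg·m²; I = I_cm + md² = 2.245 + 5.72 × 0.4780² = 3.552 kg·m².
T = 2π√(3.552/(5.72 × 9.82 × 0.4780)) = 2.29 s.

2.29 s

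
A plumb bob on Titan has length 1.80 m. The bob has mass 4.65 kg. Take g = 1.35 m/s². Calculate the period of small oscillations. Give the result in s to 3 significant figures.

T = 2π√(L/g) = 2π√(1.80/1.35) = 2π × 1.155 = 7.26 s.

7.26 s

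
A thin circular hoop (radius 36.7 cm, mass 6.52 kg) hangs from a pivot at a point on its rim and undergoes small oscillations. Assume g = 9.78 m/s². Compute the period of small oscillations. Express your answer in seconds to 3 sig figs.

I_cm = mr² = 0.8782 kg·m². The pivot is at distance d = 0.367 m from the centre of mass.
By the parallel-axis theorem, I = I_cm + md² = 0.8782 + 0.8782 = 1.756 kg·m².
T = 2π√(I/(mgd)) = 2π√(1.756/(6.52 × 9.78 × 0.367)) = 1.72 s.

1.72 s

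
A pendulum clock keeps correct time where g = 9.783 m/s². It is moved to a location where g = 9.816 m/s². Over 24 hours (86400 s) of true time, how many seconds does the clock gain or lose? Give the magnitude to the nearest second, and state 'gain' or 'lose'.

gain 146 s

The clock's period scales as T ∝ 1/√g, so T'/T = √(9.783/9.816) = 0.998318.
In 86400 s of true time the clock registers 86400/0.998318 = 86545.6 s, so it gains 146 s.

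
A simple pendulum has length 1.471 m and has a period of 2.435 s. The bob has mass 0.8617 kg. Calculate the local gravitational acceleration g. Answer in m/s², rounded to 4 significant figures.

9.794 m/s²

From T = 2π√(L/g), g = 4π²L/T² = 4π² × 1.471/2.4350² = 9.794 m/s².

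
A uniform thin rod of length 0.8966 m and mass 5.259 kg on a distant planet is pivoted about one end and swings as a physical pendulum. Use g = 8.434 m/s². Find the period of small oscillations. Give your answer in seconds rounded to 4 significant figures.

1.673 s

For a physical pendulum T = 2π√(I/(mgd)), with d = 0.44830 m from pivot to centre of mass.
I_cm = mL²/12 = 5.259 × 0.8966²/12 = 0.35231 kg·m²; I = I_cm + md² = 0.35231 + 5.259 × 0.44830² = 1.4092 kg·m².
T = 2π√(1.4092/(5.259 × 8.434 × 0.44830)) = 1.673 s.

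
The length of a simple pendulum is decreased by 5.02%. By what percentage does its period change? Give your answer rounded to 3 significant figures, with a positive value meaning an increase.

-2.54%

T ∝ √L, so T'/T = √(0.9498) = 0.9746.
Percentage change in T = (0.9746 − 1) × 100% = -2.54%.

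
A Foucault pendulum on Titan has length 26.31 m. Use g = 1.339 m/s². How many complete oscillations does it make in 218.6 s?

7

T = 2π√(L/g) = 2π√(26.31/1.339) = 27.852 s.
Number of complete oscillations = ⌊218.6/27.852⌋ = ⌊7.8487⌋ = 7.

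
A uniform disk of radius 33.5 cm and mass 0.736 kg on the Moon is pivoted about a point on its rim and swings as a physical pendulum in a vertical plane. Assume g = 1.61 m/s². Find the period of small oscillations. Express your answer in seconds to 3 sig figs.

3.51 s

I_cm = ½mr² = 0.04130 kg·m². The pivot is at distance d = 0.335 m from the centre of mass.
By the parallel-axis theorem, I = I_cm + md² = 0.04130 + 0.08260 = 0.1239 kg·m².
T = 2π√(I/(mgd)) = 2π√(0.1239/(0.736 × 1.61 × 0.335)) = 3.51 s.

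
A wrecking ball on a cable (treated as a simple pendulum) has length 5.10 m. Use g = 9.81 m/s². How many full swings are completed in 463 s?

102

T = 2π√(L/g) = 2π√(5.10/9.81) = 4.530 s.
Number of complete oscillations = ⌊463/4.530⌋ = ⌊102.2⌋ = 102.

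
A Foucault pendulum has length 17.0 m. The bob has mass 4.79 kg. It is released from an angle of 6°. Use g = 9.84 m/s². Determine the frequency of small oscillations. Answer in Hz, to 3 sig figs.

0.121 Hz

T = 2π√(L/g) = 2π√(17.0/9.84) = 8.259 s, so f = 1/T = 0.121 Hz.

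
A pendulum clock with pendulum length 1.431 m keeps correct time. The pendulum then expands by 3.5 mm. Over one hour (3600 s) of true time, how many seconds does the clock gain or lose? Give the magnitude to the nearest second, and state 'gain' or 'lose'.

lose 4 s

T ∝ √L, so T'/T = √(1.43450/1.431) = 1.00122.
In 3600 s of true time the clock registers 3600/1.00122 = 3595.6 s, so it loses 4 s.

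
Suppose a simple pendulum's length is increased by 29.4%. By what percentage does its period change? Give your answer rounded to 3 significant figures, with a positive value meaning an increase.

T ∝ √L, so T'/T = √(1.294) = 1.138.
Percentage change in T = (1.138 − 1) × 100% = 13.8%.

13.8%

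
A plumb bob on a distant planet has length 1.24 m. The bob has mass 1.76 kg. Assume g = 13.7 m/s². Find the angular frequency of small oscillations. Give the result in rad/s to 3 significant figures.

3.32 rad/s

ω = √(g/L) = √(13.7/1.24) = 3.32 rad/s.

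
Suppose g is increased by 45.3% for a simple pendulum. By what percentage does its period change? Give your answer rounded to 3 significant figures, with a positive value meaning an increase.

-17.0%

T ∝ 1/√g, so T'/T = 1/√(1.453) = 0.8296.
Percentage change in T = (0.8296 − 1) × 100% = -17.0%.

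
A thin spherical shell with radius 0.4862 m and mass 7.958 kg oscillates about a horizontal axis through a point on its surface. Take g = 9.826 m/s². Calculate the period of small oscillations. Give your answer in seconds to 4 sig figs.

I_cm = (2/3)mr² = 1.2541 kg·m². The pivot is at distance d = 0.4862 m from the centre of mass.
By the parallel-axis theorem, I = I_cm + md² = 1.2541 + 1.8812 = 3.1353 kg·m².
T = 2π√(I/(mgd)) = 2π√(3.1353/(7.958 × 9.826 × 0.4862)) = 1.804 s.

1.804 s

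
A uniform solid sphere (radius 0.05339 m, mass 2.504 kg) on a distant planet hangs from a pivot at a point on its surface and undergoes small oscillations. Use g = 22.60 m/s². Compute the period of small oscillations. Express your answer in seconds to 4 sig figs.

0.3613 s

I_cm = (2/5)mr² = 0.0028551 kg·m². The pivot is at distance d = 0.05339 m from the centre of mass.
By the parallel-axis theorem, I = I_cm + md² = 0.0028551 + 0.0071376 = 0.0099927 kg·m².
T = 2π√(I/(mgd)) = 2π√(0.0099927/(2.504 × 22.60 × 0.05339)) = 0.3613 s.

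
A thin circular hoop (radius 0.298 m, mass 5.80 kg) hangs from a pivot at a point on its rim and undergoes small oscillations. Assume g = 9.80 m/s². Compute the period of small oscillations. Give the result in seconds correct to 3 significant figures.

I_cm = mr² = 0.5151 kg·m². The pivot is at distance d = 0.298 m from the centre of mass.
By the parallel-axis theorem, I = I_cm + md² = 0.5151 + 0.5151 = 1.030 kg·m².
T = 2π√(I/(mgd)) = 2π√(1.030/(5.80 × 9.80 × 0.298)) = 1.55 s.

1.55 s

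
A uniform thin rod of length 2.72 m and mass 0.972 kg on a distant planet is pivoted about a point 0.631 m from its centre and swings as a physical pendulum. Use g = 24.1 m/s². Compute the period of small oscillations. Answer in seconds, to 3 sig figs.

1.62 s

For a physical pendulum T = 2π√(I/(mgd)), with d = 0.6310 m from pivot to centre of mass.
I_cm = mL²/12 = 0.972 × 2.72²/12 = 0.5993 kg·m²; I = I_cm + md² = 0.5993 + 0.972 × 0.6310² = 0.9863 kg·m².
T = 2π√(0.9863/(0.972 × 24.1 × 0.6310)) = 1.62 s.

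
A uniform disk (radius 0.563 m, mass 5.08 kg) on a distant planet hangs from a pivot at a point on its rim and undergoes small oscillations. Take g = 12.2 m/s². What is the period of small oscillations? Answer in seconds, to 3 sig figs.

1.65 s

I_cm = ½mr² = 0.8051 kg·m². The pivot is at distance d = 0.563 m from the centre of mass.
By the parallel-axis theorem, I = I_cm + md² = 0.8051 + 1.610 = 2.415 kg·m².
T = 2π√(I/(mgd)) = 2π√(2.415/(5.08 × 12.2 × 0.563)) = 1.65 s.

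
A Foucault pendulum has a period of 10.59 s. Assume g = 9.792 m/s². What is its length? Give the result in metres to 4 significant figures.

27.82 m

From T = 2π√(L/g), L = gT²/(4π²) = 9.792 × 10.590²/(4π²) = 27.82 m.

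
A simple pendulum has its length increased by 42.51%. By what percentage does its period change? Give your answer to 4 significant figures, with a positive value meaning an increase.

19.38%

T ∝ √L, so T'/T = √(1.4251) = 1.1938.
Percentage change in T = (1.1938 − 1) × 100% = 19.38%.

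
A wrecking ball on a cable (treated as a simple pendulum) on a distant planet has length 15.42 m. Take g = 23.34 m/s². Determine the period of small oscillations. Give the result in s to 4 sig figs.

T = 2π√(L/g) = 2π√(15.42/23.34) = 2π × 0.81282 = 5.107 s.

5.107 s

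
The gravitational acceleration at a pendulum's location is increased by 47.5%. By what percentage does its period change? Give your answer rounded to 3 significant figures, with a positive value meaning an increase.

-17.7%

T ∝ 1/√g, so T'/T = 1/√(1.475) = 0.8234.
Percentage change in T = (0.8234 − 1) × 100% = -17.7%.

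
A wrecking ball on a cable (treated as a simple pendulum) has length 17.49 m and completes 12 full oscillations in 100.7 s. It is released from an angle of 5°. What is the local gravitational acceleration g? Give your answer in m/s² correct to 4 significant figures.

9.805 m/s²

T = 100.7/12 = 8.3917 s.
From T = 2π√(L/g), g = 4π²L/T² = 4π² × 17.49/8.3917² = 9.805 m/s².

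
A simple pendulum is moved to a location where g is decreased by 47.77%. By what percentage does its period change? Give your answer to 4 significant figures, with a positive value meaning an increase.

38.37%

T ∝ 1/√g, so T'/T = 1/√(0.52230) = 1.3837.
Percentage change in T = (1.3837 − 1) × 100% = 38.37%.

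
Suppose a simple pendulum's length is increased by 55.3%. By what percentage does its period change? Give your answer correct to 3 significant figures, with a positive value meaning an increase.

24.6%

T ∝ √L, so T'/T = √(1.553) = 1.246.
Percentage change in T = (1.246 − 1) × 100% = 24.6%.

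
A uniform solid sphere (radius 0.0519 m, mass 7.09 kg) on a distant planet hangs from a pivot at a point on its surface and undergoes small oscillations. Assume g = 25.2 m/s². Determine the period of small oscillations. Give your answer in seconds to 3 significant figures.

0.337 s

I_cm = (2/5)mr² = 0.007639 kg·m². The pivot is at distance d = 0.0519 m from the centre of mass.
By the parallel-axis theorem, I = I_cm + md² = 0.007639 + 0.01910 = 0.02674 kg·m².
T = 2π√(I/(mgd)) = 2π√(0.02674/(7.09 × 25.2 × 0.0519)) = 0.337 s.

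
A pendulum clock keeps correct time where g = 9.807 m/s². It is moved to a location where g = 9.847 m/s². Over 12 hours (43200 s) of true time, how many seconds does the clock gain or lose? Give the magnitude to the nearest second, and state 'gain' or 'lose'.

The clock's period scales as T ∝ 1/√g, so T'/T = √(9.807/9.847) = 0.997967.
In 43200 s of true time the clock registers 43200/0.997967 = 43288.0 s, so it gains 88 s.

gain 88 s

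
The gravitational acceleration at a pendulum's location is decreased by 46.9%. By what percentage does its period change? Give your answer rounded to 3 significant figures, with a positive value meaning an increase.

37.2%

T ∝ 1/√g, so T'/T = 1/√(0.5310) = 1.372.
Percentage change in T = (1.372 − 1) × 100% = 37.2%.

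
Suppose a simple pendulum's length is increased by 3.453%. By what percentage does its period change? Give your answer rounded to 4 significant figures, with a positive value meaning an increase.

T ∝ √L, so T'/T = √(1.0345) = 1.0171.
Percentage change in T = (1.0171 − 1) × 100% = 1.712%.

1.712%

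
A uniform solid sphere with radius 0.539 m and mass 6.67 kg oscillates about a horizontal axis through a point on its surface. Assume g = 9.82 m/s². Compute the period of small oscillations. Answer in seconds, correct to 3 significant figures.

1.74 s

I_cm = (2/5)mr² = 0.7751 kg·m². The pivot is at distance d = 0.539 m from the centre of mass.
By the parallel-axis theorem, I = I_cm + md² = 0.7751 + 1.938 = 2.713 kg·m².
T = 2π√(I/(mgd)) = 2π√(2.713/(6.67 × 9.82 × 0.539)) = 1.74 s.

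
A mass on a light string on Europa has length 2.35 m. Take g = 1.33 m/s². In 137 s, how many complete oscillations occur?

16

T = 2π√(L/g) = 2π√(2.35/1.33) = 8.352 s.
Number of complete oscillations = ⌊137/8.352⌋ = ⌊16.40⌋ = 16.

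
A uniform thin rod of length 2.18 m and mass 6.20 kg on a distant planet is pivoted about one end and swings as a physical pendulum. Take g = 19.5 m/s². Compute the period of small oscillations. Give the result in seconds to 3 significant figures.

1.72 s

For a physical pendulum T = 2π√(I/(mgd)), with d = 1.090 m from pivot to centre of mass.
I_cm = mL²/12 = 6.20 × 2.18²/12 = 2.455 kg·m²; I = I_cm + md² = 2.455 + 6.20 × 1.090² = 9.822 kg·m².
T = 2π√(9.822/(6.20 × 19.5 × 1.090)) = 1.72 s.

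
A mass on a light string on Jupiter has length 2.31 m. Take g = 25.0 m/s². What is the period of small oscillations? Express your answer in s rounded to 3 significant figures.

1.91 s

T = 2π√(L/g) = 2π√(2.31/25.0) = 2π × 0.3040 = 1.91 s.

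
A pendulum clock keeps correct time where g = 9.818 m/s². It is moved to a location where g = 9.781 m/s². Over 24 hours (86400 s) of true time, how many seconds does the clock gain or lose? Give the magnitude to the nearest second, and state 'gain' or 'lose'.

The clock's period scales as T ∝ 1/√g, so T'/T = √(9.818/9.781) = 1.00189.
In 86400 s of true time the clock registers 86400/1.00189 = 86237.0 s, so it loses 163 s.

lose 163 s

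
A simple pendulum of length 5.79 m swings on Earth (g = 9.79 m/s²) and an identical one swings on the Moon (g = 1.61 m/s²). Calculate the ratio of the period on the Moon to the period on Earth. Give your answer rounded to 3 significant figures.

2.47

T ∝ 1/√g, so T₂/T₁ = √(g₁/g₂) = √(9.79/1.61) = 2.47.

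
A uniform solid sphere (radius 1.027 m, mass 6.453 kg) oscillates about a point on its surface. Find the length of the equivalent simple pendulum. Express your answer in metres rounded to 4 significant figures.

1.438 m

The equivalent simple-pendulum length is L_eq = I/(md), where I is about the pivot and d = 1.0270 m.
I_cm = (2/5)mR² = 2.7225 kg·m², so I = I_cm + md² = 2.7225 + 6.8062 = 9.5286 kg·m².
L_eq = 9.5286/(6.453 × 1.0270) = 1.438 m.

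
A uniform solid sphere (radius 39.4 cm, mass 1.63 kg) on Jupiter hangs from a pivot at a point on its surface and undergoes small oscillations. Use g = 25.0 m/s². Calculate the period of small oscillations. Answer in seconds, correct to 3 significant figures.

I_cm = (2/5)mr² = 0.1012 kg·m². The pivot is at distance d = 0.394 m from the centre of mass.
By the parallel-axis theorem, I = I_cm + md² = 0.1012 + 0.2530 = 0.3542 kg·m².
T = 2π√(I/(mgd)) = 2π√(0.3542/(1.63 × 25.0 × 0.394)) = 0.933 s.

0.933 s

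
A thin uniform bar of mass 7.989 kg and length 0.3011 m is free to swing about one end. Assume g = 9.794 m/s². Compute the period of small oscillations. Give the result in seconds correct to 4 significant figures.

0.8995 s

For a physical pendulum T = 2π√(I/(mgd)), with d = 0.15055 m from pivot to centre of mass.
I_cm = mL²/12 = 7.989 × 0.3011²/12 = 0.060358 kg·m²; I = I_cm + md² = 0.060358 + 7.989 × 0.15055² = 0.24143 kg·m².
T = 2π√(0.24143/(7.989 × 9.794 × 0.15055)) = 0.8995 s.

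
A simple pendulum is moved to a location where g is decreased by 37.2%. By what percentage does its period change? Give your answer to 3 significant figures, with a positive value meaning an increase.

26.2%

T ∝ 1/√g, so T'/T = 1/√(0.6280) = 1.262.
Percentage change in T = (1.262 − 1) × 100% = 26.2%.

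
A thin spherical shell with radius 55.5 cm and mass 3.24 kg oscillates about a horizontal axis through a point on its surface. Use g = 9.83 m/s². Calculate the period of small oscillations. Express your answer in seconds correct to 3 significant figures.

1.93 s

I_cm = (2/3)mr² = 0.6653 kg·m². The pivot is at distance d = 0.555 m from the centre of mass.
By the parallel-axis theorem, I = I_cm + md² = 0.6653 + 0.9980 = 1.663 kg·m².
T = 2π√(I/(mgd)) = 2π√(1.663/(3.24 × 9.83 × 0.555)) = 1.93 s.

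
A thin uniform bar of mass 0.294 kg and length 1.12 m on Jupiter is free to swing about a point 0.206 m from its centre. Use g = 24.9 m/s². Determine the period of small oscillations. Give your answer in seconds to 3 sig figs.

For a physical pendulum T = 2π√(I/(mgd)), with d = 0.2060 m from pivot to centre of mass.
I_cm = mL²/12 = 0.294 × 1.12²/12 = 0.03073 kg·m²; I = I_cm + md² = 0.03073 + 0.294 × 0.2060² = 0.04321 kg·m².
T = 2π√(0.04321/(0.294 × 24.9 × 0.2060)) = 1.06 s.

1.06 s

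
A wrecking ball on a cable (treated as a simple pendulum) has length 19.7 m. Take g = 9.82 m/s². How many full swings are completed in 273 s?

30

T = 2π√(L/g) = 2π√(19.7/9.82) = 8.899 s.
Number of complete oscillations = ⌊273/8.899⌋ = ⌊30.68⌋ = 30.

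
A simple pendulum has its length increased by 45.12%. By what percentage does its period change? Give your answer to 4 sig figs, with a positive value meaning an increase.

T ∝ √L, so T'/T = √(1.4512) = 1.2047.
Percentage change in T = (1.2047 − 1) × 100% = 20.47%.

20.47%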